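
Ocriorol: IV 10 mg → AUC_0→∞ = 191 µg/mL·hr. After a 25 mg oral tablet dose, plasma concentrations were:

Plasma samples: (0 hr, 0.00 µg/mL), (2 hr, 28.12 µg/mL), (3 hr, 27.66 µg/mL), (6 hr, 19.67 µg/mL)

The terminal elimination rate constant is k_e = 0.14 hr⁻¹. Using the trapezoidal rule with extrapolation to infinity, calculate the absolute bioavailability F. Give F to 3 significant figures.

Trapezoidal AUC_0→6 (oral tablet):
  [0→2]: (0.00+28.12)/2 × 2 = 28.12
  [2→3]: (28.12+27.66)/2 × 1 = 27.89
  [3→6]: (27.66+19.67)/2 × 3 = 70.995
  Sum = 127.005 µg/mL·hr
Tail: C_last/k_e = 19.67/0.14 = 140.500
AUC_0→∞ (oral tablet) = 127.005 + 140.500 = 267.505 µg/mL·hr
F = (AUC_ev/D_ev)/(AUC_iv/D_iv) = (267.505/25)/(191/10) = 10.7002/19.1 = 0.5602

F = 0.560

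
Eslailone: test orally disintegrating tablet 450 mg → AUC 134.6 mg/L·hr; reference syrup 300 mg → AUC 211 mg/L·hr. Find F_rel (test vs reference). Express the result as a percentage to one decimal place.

F_rel = (AUC_test/D_test) / (AUC_ref/D_ref)
      = (134.6/450) / (211/300)
      = 0.299111 / 0.703333 = 0.4253 = 42.53%

F_rel = 42.5%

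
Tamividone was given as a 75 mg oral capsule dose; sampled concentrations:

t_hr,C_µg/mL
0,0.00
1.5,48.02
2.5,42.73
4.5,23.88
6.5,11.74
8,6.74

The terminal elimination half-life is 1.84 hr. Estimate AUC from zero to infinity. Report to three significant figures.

AUC = 215 µg/mL·hr

Trapezoidal AUC_0→8:
  [0→1.5]: (0.00+48.02)/2 × 1.5 = 36.015
  [1.5→2.5]: (48.02+42.73)/2 × 1 = 45.375
  [2.5→4.5]: (42.73+23.88)/2 × 2 = 66.61
  [4.5→6.5]: (23.88+11.74)/2 × 2 = 35.62
  [6.5→8]: (11.74+6.74)/2 × 1.5 = 13.86
  Sum = 197.48 µg/mL·hr
k_e = ln2 / t½ = 0.693147 / 1.84 = 0.3767 hr^-1
Extrapolated tail: C_last / k_e = 6.74 / 0.3767 = 17.892
AUC_0→∞ = 197.48 + 17.892 = 215.372 µg/mL·hr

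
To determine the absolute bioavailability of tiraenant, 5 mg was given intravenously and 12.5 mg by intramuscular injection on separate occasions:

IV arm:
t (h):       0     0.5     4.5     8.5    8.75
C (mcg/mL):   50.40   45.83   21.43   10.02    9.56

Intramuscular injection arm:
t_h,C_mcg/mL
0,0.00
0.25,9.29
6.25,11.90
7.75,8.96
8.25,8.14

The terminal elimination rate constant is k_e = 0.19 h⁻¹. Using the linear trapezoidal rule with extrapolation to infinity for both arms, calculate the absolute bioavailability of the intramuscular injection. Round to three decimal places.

F = 0.186

Trapezoidal AUC_0→8.75 (IV):
  [0→0.5]: (50.40+45.83)/2 × 0.5 = 24.0575
  [0.5→4.5]: (45.83+21.43)/2 × 4 = 134.52
  [4.5→8.5]: (21.43+10.02)/2 × 4 = 62.9
  [8.5→8.75]: (10.02+9.56)/2 × 0.25 = 2.4475
  Sum = 223.925 mcg/mL·h
IV tail: 9.56/0.19 = 50.316; AUC_iv,0→∞ = 223.925 + 50.316 = 274.241 mcg/mL·h
Trapezoidal AUC_0→8.25 (intramuscular injection):
  [0→0.25]: (0.00+9.29)/2 × 0.25 = 1.16125
  [0.25→6.25]: (9.29+11.90)/2 × 6 = 63.57
  [6.25→7.75]: (11.90+8.96)/2 × 1.5 = 15.645
  [7.75→8.25]: (8.96+8.14)/2 × 0.5 = 4.275
  Sum = 84.65125 mcg/mL·h
intramuscular injection tail: 8.14/0.19 = 42.842; AUC_ev,0→∞ = 84.65125 + 42.842 = 127.49325 mcg/mL·h
F = (AUC_ev/D_ev)/(AUC_iv/D_iv) = (127.49325/12.5)/(274.241/5) = 10.19946/54.8482 = 0.1860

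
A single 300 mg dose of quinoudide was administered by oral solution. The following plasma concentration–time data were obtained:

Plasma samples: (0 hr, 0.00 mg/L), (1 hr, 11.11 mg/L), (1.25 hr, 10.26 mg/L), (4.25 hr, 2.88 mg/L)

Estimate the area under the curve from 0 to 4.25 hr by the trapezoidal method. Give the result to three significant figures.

Trapezoidal AUC_0→4.25:
  [0→1]: (0.00+11.11)/2 × 1 = 5.555
  [1→1.25]: (11.11+10.26)/2 × 0.25 = 2.67125
  [1.25→4.25]: (10.26+2.88)/2 × 3 = 19.71
  Sum = 27.93625 mg/L·hr

AUC = 27.9 mg/L·hr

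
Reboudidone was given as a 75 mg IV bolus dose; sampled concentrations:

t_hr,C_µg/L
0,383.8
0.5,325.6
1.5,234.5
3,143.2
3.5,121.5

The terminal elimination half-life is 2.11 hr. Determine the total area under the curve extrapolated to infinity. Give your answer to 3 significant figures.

Trapezoidal AUC_0→3.5:
  [0→0.5]: (383.8+325.6)/2 × 0.5 = 177.35
  [0.5→1.5]: (325.6+234.5)/2 × 1 = 280.05
  [1.5→3]: (234.5+143.2)/2 × 1.5 = 283.275
  [3→3.5]: (143.2+121.5)/2 × 0.5 = 66.175
  Sum = 806.85 µg/L·hr
k_e = ln2 / t½ = 0.693147 / 2.11 = 0.3285 hr^-1
Extrapolated tail: C_last / k_e = 121.5 / 0.3285 = 369.863
AUC_0→∞ = 806.85 + 369.863 = 1176.713 µg/L·hr

AUC = 1180 µg/L·hr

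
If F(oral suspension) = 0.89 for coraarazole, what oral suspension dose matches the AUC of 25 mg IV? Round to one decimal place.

D_oral = 28.1 mg

For equal systemic exposure: F × D_ev = D_iv
D_ev = D_iv / F = 25 / 0.89 = 28.0899 mg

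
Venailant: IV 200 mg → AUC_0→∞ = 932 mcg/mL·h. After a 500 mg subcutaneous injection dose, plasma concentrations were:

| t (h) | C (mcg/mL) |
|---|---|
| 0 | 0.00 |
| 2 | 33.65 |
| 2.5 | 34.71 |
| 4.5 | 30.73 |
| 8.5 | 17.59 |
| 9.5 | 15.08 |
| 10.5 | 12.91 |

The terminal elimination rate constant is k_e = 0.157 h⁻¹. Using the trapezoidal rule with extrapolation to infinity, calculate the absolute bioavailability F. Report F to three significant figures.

Trapezoidal AUC_0→10.5 (subcutaneous injection):
  [0→2]: (0.00+33.65)/2 × 2 = 33.65
  [2→2.5]: (33.65+34.71)/2 × 0.5 = 17.09
  [2.5→4.5]: (34.71+30.73)/2 × 2 = 65.44
  [4.5→8.5]: (30.73+17.59)/2 × 4 = 96.64
  [8.5→9.5]: (17.59+15.08)/2 × 1 = 16.335
  [9.5→10.5]: (15.08+12.91)/2 × 1 = 13.995
  Sum = 243.15 mcg/mL·h
Tail: C_last/k_e = 12.91/0.157 = 82.229
AUC_0→∞ (subcutaneous injection) = 243.15 + 82.229 = 325.379 mcg/mL·h
F = (AUC_ev/D_ev)/(AUC_iv/D_iv) = (325.379/500)/(932/200) = 0.650758/4.66 = 0.1396

F = 0.140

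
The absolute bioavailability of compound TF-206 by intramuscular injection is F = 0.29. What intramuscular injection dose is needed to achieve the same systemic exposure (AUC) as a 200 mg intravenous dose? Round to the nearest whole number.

D_intramuscular = 690 mg

For equal systemic exposure: F × D_ev = D_iv
D_ev = D_iv / F = 200 / 0.29 = 689.655 mg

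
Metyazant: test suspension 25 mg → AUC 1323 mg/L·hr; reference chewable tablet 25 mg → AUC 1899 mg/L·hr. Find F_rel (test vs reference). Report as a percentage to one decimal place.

F_rel = 69.7%

F_rel = (AUC_test/D_test) / (AUC_ref/D_ref)
      = (1323/25) / (1899/25)
      = 52.92 / 75.96 = 0.6967 = 69.67%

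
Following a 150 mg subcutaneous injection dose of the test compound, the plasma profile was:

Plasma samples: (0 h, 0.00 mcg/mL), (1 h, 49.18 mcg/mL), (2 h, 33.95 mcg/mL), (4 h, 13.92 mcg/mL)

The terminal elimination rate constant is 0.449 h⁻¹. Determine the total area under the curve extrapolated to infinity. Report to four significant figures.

Trapezoidal AUC_0→4:
  [0→1]: (0.00+49.18)/2 × 1 = 24.59
  [1→2]: (49.18+33.95)/2 × 1 = 41.565
  [2→4]: (33.95+13.92)/2 × 2 = 47.87
  Sum = 114.025 mcg/mL·h
Extrapolated tail: C_last / k_e = 13.92 / 0.449 = 31.002
AUC_0→∞ = 114.025 + 31.002 = 145.027 mcg/mL·h

AUC = 145.0 mcg/mL·h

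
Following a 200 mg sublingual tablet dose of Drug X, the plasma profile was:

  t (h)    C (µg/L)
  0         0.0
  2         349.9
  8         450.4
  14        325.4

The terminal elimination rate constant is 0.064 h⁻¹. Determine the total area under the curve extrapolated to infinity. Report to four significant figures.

Trapezoidal AUC_0→14:
  [0→2]: (0.0+349.9)/2 × 2 = 349.9
  [2→8]: (349.9+450.4)/2 × 6 = 2400.9
  [8→14]: (450.4+325.4)/2 × 6 = 2327.4
  Sum = 5078.2 µg/L·h
Extrapolated tail: C_last / k_e = 325.4 / 0.064 = 5084.375
AUC_0→∞ = 5078.2 + 5084.375 = 10162.575 µg/L·h

AUC = 10160 µg/L·h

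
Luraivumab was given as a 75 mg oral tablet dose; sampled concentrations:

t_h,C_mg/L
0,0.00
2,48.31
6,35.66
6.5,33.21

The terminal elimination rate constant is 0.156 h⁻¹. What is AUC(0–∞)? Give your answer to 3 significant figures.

AUC = 446 mg/L·h

Trapezoidal AUC_0→6.5:
  [0→2]: (0.00+48.31)/2 × 2 = 48.31
  [2→6]: (48.31+35.66)/2 × 4 = 167.94
  [6→6.5]: (35.66+33.21)/2 × 0.5 = 17.2175
  Sum = 233.4675 mg/L·h
Extrapolated tail: C_last / k_e = 33.21 / 0.156 = 212.885
AUC_0→∞ = 233.4675 + 212.885 = 446.3525 mg/L·h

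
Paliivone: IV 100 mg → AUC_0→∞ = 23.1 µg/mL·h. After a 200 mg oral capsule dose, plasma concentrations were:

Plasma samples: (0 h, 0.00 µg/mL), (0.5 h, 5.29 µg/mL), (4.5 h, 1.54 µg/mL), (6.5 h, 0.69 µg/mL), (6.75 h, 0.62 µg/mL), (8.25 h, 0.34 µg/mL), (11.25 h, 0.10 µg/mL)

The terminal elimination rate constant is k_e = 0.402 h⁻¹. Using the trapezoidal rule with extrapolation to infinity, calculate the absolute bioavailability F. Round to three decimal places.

F = 0.411

Trapezoidal AUC_0→11.25 (oral capsule):
  [0→0.5]: (0.00+5.29)/2 × 0.5 = 1.3225
  [0.5→4.5]: (5.29+1.54)/2 × 4 = 13.66
  [4.5→6.5]: (1.54+0.69)/2 × 2 = 2.23
  [6.5→6.75]: (0.69+0.62)/2 × 0.25 = 0.16375
  [6.75→8.25]: (0.62+0.34)/2 × 1.5 = 0.72
  [8.25→11.25]: (0.34+0.10)/2 × 3 = 0.66
  Sum = 18.75625 µg/mL·h
Tail: C_last/k_e = 0.10/0.402 = 0.249
AUC_0→∞ (oral capsule) = 18.75625 + 0.249 = 19.00525 µg/mL·h
F = (AUC_ev/D_ev)/(AUC_iv/D_iv) = (19.00525/200)/(23.1/100) = 0.09502625/0.231 = 0.4114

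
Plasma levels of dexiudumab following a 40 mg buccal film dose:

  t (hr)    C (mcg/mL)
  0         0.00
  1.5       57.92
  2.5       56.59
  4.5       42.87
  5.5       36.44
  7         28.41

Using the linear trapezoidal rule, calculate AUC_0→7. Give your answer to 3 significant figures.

AUC = 288 mcg/mL·hr

Trapezoidal AUC_0→7:
  [0→1.5]: (0.00+57.92)/2 × 1.5 = 43.44
  [1.5→2.5]: (57.92+56.59)/2 × 1 = 57.255
  [2.5→4.5]: (56.59+42.87)/2 × 2 = 99.46
  [4.5→5.5]: (42.87+36.44)/2 × 1 = 39.655
  [5.5→7]: (36.44+28.41)/2 × 1.5 = 48.6375
  Sum = 288.4475 mcg/mL·hr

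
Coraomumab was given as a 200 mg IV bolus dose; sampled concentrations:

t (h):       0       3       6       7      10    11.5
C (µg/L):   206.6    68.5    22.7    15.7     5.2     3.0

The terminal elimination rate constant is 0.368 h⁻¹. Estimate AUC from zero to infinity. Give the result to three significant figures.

Trapezoidal AUC_0→11.5:
  [0→3]: (206.6+68.5)/2 × 3 = 412.65
  [3→6]: (68.5+22.7)/2 × 3 = 136.8
  [6→7]: (22.7+15.7)/2 × 1 = 19.2
  [7→10]: (15.7+5.2)/2 × 3 = 31.35
  [10→11.5]: (5.2+3.0)/2 × 1.5 = 6.15
  Sum = 606.15 µg/L·h
Extrapolated tail: C_last / k_e = 3.0 / 0.368 = 8.152
AUC_0→∞ = 606.15 + 8.152 = 614.302 µg/L·h

AUC = 614 µg/L·h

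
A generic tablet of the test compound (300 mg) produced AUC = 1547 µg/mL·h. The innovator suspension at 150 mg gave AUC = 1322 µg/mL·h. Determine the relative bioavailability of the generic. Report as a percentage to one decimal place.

F_rel = 58.5%

F_rel = (AUC_test/D_test) / (AUC_ref/D_ref)
      = (1547/300) / (1322/150)
      = 5.15667 / 8.81333 = 0.5851 = 58.51%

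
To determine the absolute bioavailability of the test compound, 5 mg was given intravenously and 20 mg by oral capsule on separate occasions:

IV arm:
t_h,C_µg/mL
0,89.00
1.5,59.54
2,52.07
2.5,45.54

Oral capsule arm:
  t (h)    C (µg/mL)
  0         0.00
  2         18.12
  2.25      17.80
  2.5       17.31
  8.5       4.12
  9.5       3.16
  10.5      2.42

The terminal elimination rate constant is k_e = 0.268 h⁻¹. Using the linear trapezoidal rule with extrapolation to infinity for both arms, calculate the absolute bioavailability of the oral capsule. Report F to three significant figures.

Trapezoidal AUC_0→2.5 (IV):
  [0→1.5]: (89.00+59.54)/2 × 1.5 = 111.405
  [1.5→2]: (59.54+52.07)/2 × 0.5 = 27.9025
  [2→2.5]: (52.07+45.54)/2 × 0.5 = 24.4025
  Sum = 163.71 µg/mL·h
IV tail: 45.54/0.268 = 169.925; AUC_iv,0→∞ = 163.71 + 169.925 = 333.635 µg/mL·h
Trapezoidal AUC_0→10.5 (oral capsule):
  [0→2]: (0.00+18.12)/2 × 2 = 18.12
  [2→2.25]: (18.12+17.80)/2 × 0.25 = 4.49
  [2.25→2.5]: (17.80+17.31)/2 × 0.25 = 4.38875
  [2.5→8.5]: (17.31+4.12)/2 × 6 = 64.29
  [8.5→9.5]: (4.12+3.16)/2 × 1 = 3.64
  [9.5→10.5]: (3.16+2.42)/2 × 1 = 2.79
  Sum = 97.71875 µg/mL·h
oral capsule tail: 2.42/0.268 = 9.030; AUC_ev,0→∞ = 97.71875 + 9.030 = 106.74875 µg/mL·h
F = (AUC_ev/D_ev)/(AUC_iv/D_iv) = (106.74875/20)/(333.635/5) = 5.3374375/66.727 = 0.0800

F = 0.0800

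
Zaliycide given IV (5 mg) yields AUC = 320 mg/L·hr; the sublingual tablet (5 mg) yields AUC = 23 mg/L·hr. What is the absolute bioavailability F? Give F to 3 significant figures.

F = (AUC_ev / D_ev) / (AUC_iv / D_iv)
  = (23/5) / (320/5)
  = 4.6 / 64 = 0.0719

F = 0.0719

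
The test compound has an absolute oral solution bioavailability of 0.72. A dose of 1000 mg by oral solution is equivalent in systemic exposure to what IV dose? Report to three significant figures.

D_iv = 720 mg

Systemic exposure from an extravascular dose = F × D_ev, so the equivalent IV dose is F × D_ev.
D_iv = F × D_ev = 0.72 × 1000 = 720 mg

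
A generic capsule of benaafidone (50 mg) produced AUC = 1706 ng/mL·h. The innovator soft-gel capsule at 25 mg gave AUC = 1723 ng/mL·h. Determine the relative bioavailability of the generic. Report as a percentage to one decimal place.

F_rel = 49.5%

F_rel = (AUC_test/D_test) / (AUC_ref/D_ref)
      = (1706/50) / (1723/25)
      = 34.12 / 68.92 = 0.4951 = 49.51%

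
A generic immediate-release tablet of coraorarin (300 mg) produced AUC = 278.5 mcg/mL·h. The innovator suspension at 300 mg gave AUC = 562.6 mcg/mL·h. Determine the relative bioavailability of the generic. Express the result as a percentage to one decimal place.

F_rel = (AUC_test/D_test) / (AUC_ref/D_ref)
      = (278.5/300) / (562.6/300)
      = 0.928333 / 1.87533 = 0.4950 = 49.50%

F_rel = 49.5%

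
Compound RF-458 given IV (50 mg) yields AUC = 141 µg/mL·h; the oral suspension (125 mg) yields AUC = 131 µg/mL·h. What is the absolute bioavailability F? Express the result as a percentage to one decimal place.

F = (AUC_ev / D_ev) / (AUC_iv / D_iv)
  = (131/125) / (141/50)
  = 1.048 / 2.82 = 0.3716
  = 37.16%

F = 37.2%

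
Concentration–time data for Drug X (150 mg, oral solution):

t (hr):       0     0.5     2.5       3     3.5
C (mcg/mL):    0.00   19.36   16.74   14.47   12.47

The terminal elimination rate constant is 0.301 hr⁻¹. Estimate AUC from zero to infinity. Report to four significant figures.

Trapezoidal AUC_0→3.5:
  [0→0.5]: (0.00+19.36)/2 × 0.5 = 4.84
  [0.5→2.5]: (19.36+16.74)/2 × 2 = 36.1
  [2.5→3]: (16.74+14.47)/2 × 0.5 = 7.8025
  [3→3.5]: (14.47+12.47)/2 × 0.5 = 6.735
  Sum = 55.4775 mcg/mL·hr
Extrapolated tail: C_last / k_e = 12.47 / 0.301 = 41.429
AUC_0→∞ = 55.4775 + 41.429 = 96.9065 mcg/mL·hr

AUC = 96.91 mcg/mL·hr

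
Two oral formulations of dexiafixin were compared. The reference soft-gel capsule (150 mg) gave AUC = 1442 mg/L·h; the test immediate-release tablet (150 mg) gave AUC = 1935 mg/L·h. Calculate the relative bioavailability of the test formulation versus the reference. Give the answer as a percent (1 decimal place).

F_rel = 134.2%

F_rel = (AUC_test/D_test) / (AUC_ref/D_ref)
      = (1935/150) / (1442/150)
      = 12.9 / 9.61333 = 1.3419 = 134.19%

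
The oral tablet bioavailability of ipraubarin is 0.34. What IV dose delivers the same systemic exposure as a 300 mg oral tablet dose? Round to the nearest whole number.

Systemic exposure from an extravascular dose = F × D_ev, so the equivalent IV dose is F × D_ev.
D_iv = F × D_ev = 0.34 × 300 = 102 mg

D_iv = 102 mg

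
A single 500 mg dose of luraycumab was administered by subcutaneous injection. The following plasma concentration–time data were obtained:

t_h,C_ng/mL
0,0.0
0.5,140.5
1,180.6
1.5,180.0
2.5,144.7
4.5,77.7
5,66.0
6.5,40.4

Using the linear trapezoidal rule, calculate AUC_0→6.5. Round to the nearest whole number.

Trapezoidal AUC_0→6.5:
  [0→0.5]: (0.0+140.5)/2 × 0.5 = 35.125
  [0.5→1]: (140.5+180.6)/2 × 0.5 = 80.275
  [1→1.5]: (180.6+180.0)/2 × 0.5 = 90.15
  [1.5→2.5]: (180.0+144.7)/2 × 1 = 162.35
  [2.5→4.5]: (144.7+77.7)/2 × 2 = 222.4
  [4.5→5]: (77.7+66.0)/2 × 0.5 = 35.925
  [5→6.5]: (66.0+40.4)/2 × 1.5 = 79.8
  Sum = 706.025 ng/mL·h

AUC = 706 ng/mL·h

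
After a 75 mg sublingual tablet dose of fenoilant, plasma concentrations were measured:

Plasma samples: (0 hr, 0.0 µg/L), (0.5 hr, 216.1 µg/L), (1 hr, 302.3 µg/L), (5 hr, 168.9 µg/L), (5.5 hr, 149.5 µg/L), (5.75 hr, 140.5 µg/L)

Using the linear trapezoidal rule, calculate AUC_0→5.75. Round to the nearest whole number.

Trapezoidal AUC_0→5.75:
  [0→0.5]: (0.0+216.1)/2 × 0.5 = 54.025
  [0.5→1]: (216.1+302.3)/2 × 0.5 = 129.6
  [1→5]: (302.3+168.9)/2 × 4 = 942.4
  [5→5.5]: (168.9+149.5)/2 × 0.5 = 79.6
  [5.5→5.75]: (149.5+140.5)/2 × 0.25 = 36.25
  Sum = 1241.875 µg/L·hr

AUC = 1242 µg/L·hr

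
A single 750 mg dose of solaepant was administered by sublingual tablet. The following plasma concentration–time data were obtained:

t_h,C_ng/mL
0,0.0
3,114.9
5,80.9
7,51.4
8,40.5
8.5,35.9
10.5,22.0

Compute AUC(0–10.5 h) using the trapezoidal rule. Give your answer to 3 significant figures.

AUC = 623 ng/mL·h

Trapezoidal AUC_0→10.5:
  [0→3]: (0.0+114.9)/2 × 3 = 172.35
  [3→5]: (114.9+80.9)/2 × 2 = 195.8
  [5→7]: (80.9+51.4)/2 × 2 = 132.3
  [7→8]: (51.4+40.5)/2 × 1 = 45.95
  [8→8.5]: (40.5+35.9)/2 × 0.5 = 19.1
  [8.5→10.5]: (35.9+22.0)/2 × 2 = 57.9
  Sum = 623.4 ng/mL·h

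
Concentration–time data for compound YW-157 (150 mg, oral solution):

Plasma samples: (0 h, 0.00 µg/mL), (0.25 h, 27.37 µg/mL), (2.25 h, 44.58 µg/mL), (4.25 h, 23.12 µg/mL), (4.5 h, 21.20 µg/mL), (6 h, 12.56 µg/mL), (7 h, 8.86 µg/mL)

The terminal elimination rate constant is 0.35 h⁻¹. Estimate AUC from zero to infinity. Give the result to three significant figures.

Trapezoidal AUC_0→7:
  [0→0.25]: (0.00+27.37)/2 × 0.25 = 3.42125
  [0.25→2.25]: (27.37+44.58)/2 × 2 = 71.95
  [2.25→4.25]: (44.58+23.12)/2 × 2 = 67.7
  [4.25→4.5]: (23.12+21.20)/2 × 0.25 = 5.54
  [4.5→6]: (21.20+12.56)/2 × 1.5 = 25.32
  [6→7]: (12.56+8.86)/2 × 1 = 10.71
  Sum = 184.64125 µg/mL·h
Extrapolated tail: C_last / k_e = 8.86 / 0.35 = 25.314
AUC_0→∞ = 184.64125 + 25.314 = 209.95525 µg/mL·h

AUC = 210 µg/mL·h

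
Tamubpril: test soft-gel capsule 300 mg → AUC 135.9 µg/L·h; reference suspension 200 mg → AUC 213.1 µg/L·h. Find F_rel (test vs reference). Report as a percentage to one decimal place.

F_rel = (AUC_test/D_test) / (AUC_ref/D_ref)
      = (135.9/300) / (213.1/200)
      = 0.453 / 1.0655 = 0.4252 = 42.52%

F_rel = 42.5%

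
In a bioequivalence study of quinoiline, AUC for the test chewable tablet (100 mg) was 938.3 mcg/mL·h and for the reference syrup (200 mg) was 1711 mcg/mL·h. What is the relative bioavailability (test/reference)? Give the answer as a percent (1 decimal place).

F_rel = (AUC_test/D_test) / (AUC_ref/D_ref)
      = (938.3/100) / (1711/200)
      = 9.383 / 8.555 = 1.0968 = 109.68%

F_rel = 109.7%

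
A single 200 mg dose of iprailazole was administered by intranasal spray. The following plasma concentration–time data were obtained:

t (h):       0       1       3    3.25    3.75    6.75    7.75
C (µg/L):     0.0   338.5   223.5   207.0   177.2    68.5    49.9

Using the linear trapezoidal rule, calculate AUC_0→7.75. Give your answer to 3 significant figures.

AUC = 1310 µg/L·h

Trapezoidal AUC_0→7.75:
  [0→1]: (0.0+338.5)/2 × 1 = 169.25
  [1→3]: (338.5+223.5)/2 × 2 = 562.0
  [3→3.25]: (223.5+207.0)/2 × 0.25 = 53.8125
  [3.25→3.75]: (207.0+177.2)/2 × 0.5 = 96.05
  [3.75→6.75]: (177.2+68.5)/2 × 3 = 368.55
  [6.75→7.75]: (68.5+49.9)/2 × 1 = 59.2
  Sum = 1308.8625 µg/L·h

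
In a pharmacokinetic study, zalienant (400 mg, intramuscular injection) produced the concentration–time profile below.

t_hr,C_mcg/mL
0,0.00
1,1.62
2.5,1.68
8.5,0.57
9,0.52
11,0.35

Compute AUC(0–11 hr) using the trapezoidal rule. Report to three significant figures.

AUC = 11.2 mcg/mL·hr

Trapezoidal AUC_0→11:
  [0→1]: (0.00+1.62)/2 × 1 = 0.81
  [1→2.5]: (1.62+1.68)/2 × 1.5 = 2.475
  [2.5→8.5]: (1.68+0.57)/2 × 6 = 6.75
  [8.5→9]: (0.57+0.52)/2 × 0.5 = 0.2725
  [9→11]: (0.52+0.35)/2 × 2 = 0.87
  Sum = 11.1775 mcg/mL·hr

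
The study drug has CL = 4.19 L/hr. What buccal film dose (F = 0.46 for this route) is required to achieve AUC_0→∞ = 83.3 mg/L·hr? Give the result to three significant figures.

Dose = 759 mg

Dose = CL × AUC_0→∞ / F
     = 4.19 × 83.3 / 0.46 = 758.754 mg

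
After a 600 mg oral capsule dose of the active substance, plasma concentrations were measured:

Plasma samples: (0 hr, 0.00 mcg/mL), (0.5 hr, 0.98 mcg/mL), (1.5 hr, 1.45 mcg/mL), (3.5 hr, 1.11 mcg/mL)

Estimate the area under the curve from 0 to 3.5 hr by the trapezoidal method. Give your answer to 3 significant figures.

Trapezoidal AUC_0→3.5:
  [0→0.5]: (0.00+0.98)/2 × 0.5 = 0.245
  [0.5→1.5]: (0.98+1.45)/2 × 1 = 1.215
  [1.5→3.5]: (1.45+1.11)/2 × 2 = 2.56
  Sum = 4.02 mcg/mL·hr

AUC = 4.02 mcg/mL·hr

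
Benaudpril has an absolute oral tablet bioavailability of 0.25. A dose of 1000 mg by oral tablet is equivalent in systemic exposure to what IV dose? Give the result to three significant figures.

D_iv = 250 mg

Systemic exposure from an extravascular dose = F × D_ev, so the equivalent IV dose is F × D_ev.
D_iv = F × D_ev = 0.25 × 1000 = 250 mg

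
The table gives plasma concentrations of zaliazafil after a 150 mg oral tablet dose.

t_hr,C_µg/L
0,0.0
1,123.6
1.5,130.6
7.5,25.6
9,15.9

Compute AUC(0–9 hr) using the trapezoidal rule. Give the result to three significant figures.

AUC = 625 µg/L·hr

Trapezoidal AUC_0→9:
  [0→1]: (0.0+123.6)/2 × 1 = 61.8
  [1→1.5]: (123.6+130.6)/2 × 0.5 = 63.55
  [1.5→7.5]: (130.6+25.6)/2 × 6 = 468.6
  [7.5→9]: (25.6+15.9)/2 × 1.5 = 31.125
  Sum = 625.075 µg/L·hr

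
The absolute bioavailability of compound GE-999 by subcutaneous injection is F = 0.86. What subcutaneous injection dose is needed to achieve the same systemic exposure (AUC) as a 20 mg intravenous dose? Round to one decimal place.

D_subcutaneous = 23.3 mg

For equal systemic exposure: F × D_ev = D_iv
D_ev = D_iv / F = 20 / 0.86 = 23.2558 mg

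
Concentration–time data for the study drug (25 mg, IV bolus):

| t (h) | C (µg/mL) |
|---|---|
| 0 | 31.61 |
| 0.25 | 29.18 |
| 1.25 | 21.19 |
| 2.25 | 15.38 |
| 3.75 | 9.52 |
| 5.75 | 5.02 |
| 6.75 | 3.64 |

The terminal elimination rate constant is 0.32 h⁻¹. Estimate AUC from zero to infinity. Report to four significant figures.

Trapezoidal AUC_0→6.75:
  [0→0.25]: (31.61+29.18)/2 × 0.25 = 7.59875
  [0.25→1.25]: (29.18+21.19)/2 × 1 = 25.185
  [1.25→2.25]: (21.19+15.38)/2 × 1 = 18.285
  [2.25→3.75]: (15.38+9.52)/2 × 1.5 = 18.675
  [3.75→5.75]: (9.52+5.02)/2 × 2 = 14.54
  [5.75→6.75]: (5.02+3.64)/2 × 1 = 4.33
  Sum = 88.61375 µg/mL·h
Extrapolated tail: C_last / k_e = 3.64 / 0.32 = 11.375
AUC_0→∞ = 88.61375 + 11.375 = 99.98875 µg/mL·h

AUC = 99.99 µg/mL·h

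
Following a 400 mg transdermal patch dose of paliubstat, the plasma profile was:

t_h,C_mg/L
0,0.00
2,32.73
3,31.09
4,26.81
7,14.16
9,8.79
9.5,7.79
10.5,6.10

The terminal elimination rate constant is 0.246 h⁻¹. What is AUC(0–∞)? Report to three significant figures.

Trapezoidal AUC_0→10.5:
  [0→2]: (0.00+32.73)/2 × 2 = 32.73
  [2→3]: (32.73+31.09)/2 × 1 = 31.91
  [3→4]: (31.09+26.81)/2 × 1 = 28.95
  [4→7]: (26.81+14.16)/2 × 3 = 61.455
  [7→9]: (14.16+8.79)/2 × 2 = 22.95
  [9→9.5]: (8.79+7.79)/2 × 0.5 = 4.145
  [9.5→10.5]: (7.79+6.10)/2 × 1 = 6.945
  Sum = 189.085 mg/L·h
Extrapolated tail: C_last / k_e = 6.10 / 0.246 = 24.797
AUC_0→∞ = 189.085 + 24.797 = 213.882 mg/L·h

AUC = 214 mg/L·h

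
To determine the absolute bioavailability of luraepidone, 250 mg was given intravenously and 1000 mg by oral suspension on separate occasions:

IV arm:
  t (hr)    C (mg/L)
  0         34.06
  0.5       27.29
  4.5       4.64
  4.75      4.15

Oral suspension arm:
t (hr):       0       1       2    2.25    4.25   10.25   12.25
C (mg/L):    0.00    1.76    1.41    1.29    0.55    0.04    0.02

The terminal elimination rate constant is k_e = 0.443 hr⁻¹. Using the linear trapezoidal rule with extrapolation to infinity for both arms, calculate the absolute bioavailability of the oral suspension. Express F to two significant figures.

Trapezoidal AUC_0→4.75 (IV):
  [0→0.5]: (34.06+27.29)/2 × 0.5 = 15.3375
  [0.5→4.5]: (27.29+4.64)/2 × 4 = 63.86
  [4.5→4.75]: (4.64+4.15)/2 × 0.25 = 1.09875
  Sum = 80.29625 mg/L·hr
IV tail: 4.15/0.443 = 9.368; AUC_iv,0→∞ = 80.29625 + 9.368 = 89.66425 mg/L·hr
Trapezoidal AUC_0→12.25 (oral suspension):
  [0→1]: (0.00+1.76)/2 × 1 = 0.88
  [1→2]: (1.76+1.41)/2 × 1 = 1.585
  [2→2.25]: (1.41+1.29)/2 × 0.25 = 0.3375
  [2.25→4.25]: (1.29+0.55)/2 × 2 = 1.84
  [4.25→10.25]: (0.55+0.04)/2 × 6 = 1.77
  [10.25→12.25]: (0.04+0.02)/2 × 2 = 0.06
  Sum = 6.4725 mg/L·hr
oral suspension tail: 0.02/0.443 = 0.045; AUC_ev,0→∞ = 6.4725 + 0.045 = 6.5175 mg/L·hr
F = (AUC_ev/D_ev)/(AUC_iv/D_iv) = (6.5175/1000)/(89.66425/250) = 0.0065175/0.358657 = 0.0182

F = 0.018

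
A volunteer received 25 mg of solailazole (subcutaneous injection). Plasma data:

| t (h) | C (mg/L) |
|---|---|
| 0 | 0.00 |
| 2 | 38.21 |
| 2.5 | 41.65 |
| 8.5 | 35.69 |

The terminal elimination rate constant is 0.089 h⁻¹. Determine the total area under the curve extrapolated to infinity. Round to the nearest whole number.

AUC = 691 mg/L·h

Trapezoidal AUC_0→8.5:
  [0→2]: (0.00+38.21)/2 × 2 = 38.21
  [2→2.5]: (38.21+41.65)/2 × 0.5 = 19.965
  [2.5→8.5]: (41.65+35.69)/2 × 6 = 232.02
  Sum = 290.195 mg/L·h
Extrapolated tail: C_last / k_e = 35.69 / 0.089 = 401.011
AUC_0→∞ = 290.195 + 401.011 = 691.206 mg/L·h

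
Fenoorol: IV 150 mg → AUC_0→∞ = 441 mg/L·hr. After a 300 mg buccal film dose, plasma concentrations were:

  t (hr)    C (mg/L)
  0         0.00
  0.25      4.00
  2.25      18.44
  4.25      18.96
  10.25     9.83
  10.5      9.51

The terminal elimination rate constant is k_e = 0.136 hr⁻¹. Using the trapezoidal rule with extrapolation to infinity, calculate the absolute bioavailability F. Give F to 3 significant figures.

F = 0.248

Trapezoidal AUC_0→10.5 (buccal film):
  [0→0.25]: (0.00+4.00)/2 × 0.25 = 0.5
  [0.25→2.25]: (4.00+18.44)/2 × 2 = 22.44
  [2.25→4.25]: (18.44+18.96)/2 × 2 = 37.4
  [4.25→10.25]: (18.96+9.83)/2 × 6 = 86.37
  [10.25→10.5]: (9.83+9.51)/2 × 0.25 = 2.4175
  Sum = 149.1275 mg/L·hr
Tail: C_last/k_e = 9.51/0.136 = 69.926
AUC_0→∞ (buccal film) = 149.1275 + 69.926 = 219.0535 mg/L·hr
F = (AUC_ev/D_ev)/(AUC_iv/D_iv) = (219.0535/300)/(441/150) = 0.730178/2.94 = 0.2484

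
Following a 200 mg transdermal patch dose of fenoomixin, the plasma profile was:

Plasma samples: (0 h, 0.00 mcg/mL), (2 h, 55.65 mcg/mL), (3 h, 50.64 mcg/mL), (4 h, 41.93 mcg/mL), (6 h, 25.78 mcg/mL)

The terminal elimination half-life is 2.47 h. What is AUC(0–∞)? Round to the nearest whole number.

AUC = 315 mcg/mL·h

Trapezoidal AUC_0→6:
  [0→2]: (0.00+55.65)/2 × 2 = 55.65
  [2→3]: (55.65+50.64)/2 × 1 = 53.145
  [3→4]: (50.64+41.93)/2 × 1 = 46.285
  [4→6]: (41.93+25.78)/2 × 2 = 67.71
  Sum = 222.79 mcg/mL·h
k_e = ln2 / t½ = 0.693147 / 2.47 = 0.2806 h^-1
Extrapolated tail: C_last / k_e = 25.78 / 0.2806 = 91.875
AUC_0→∞ = 222.79 + 91.875 = 314.665 mcg/mL·h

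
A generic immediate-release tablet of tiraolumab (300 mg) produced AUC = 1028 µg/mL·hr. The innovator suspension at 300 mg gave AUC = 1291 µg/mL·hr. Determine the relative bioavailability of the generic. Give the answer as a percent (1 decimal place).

F_rel = (AUC_test/D_test) / (AUC_ref/D_ref)
      = (1028/300) / (1291/300)
      = 3.42667 / 4.30333 = 0.7963 = 79.63%

F_rel = 79.6%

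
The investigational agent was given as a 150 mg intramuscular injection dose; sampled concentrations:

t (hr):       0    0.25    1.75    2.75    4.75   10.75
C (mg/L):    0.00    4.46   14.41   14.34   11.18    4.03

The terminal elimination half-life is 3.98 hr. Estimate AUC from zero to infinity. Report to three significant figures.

AUC = 123 mg/L·hr

Trapezoidal AUC_0→10.75:
  [0→0.25]: (0.00+4.46)/2 × 0.25 = 0.5575
  [0.25→1.75]: (4.46+14.41)/2 × 1.5 = 14.1525
  [1.75→2.75]: (14.41+14.34)/2 × 1 = 14.375
  [2.75→4.75]: (14.34+11.18)/2 × 2 = 25.52
  [4.75→10.75]: (11.18+4.03)/2 × 6 = 45.63
  Sum = 100.235 mg/L·hr
k_e = ln2 / t½ = 0.693147 / 3.98 = 0.1742 hr^-1
Extrapolated tail: C_last / k_e = 4.03 / 0.1742 = 23.134
AUC_0→∞ = 100.235 + 23.134 = 123.369 mg/L·hr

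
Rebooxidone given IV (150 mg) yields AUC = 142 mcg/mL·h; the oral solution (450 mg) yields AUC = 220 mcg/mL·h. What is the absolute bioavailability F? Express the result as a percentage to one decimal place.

F = 51.6%

F = (AUC_ev / D_ev) / (AUC_iv / D_iv)
  = (220/450) / (142/150)
  = 0.488889 / 0.946667 = 0.5164
  = 51.64%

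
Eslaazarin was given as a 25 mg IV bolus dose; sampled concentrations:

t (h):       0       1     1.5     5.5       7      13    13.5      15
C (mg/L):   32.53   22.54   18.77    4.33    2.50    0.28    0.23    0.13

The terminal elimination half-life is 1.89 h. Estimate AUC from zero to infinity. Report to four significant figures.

AUC = 98.28 mg/L·h

Trapezoidal AUC_0→15:
  [0→1]: (32.53+22.54)/2 × 1 = 27.535
  [1→1.5]: (22.54+18.77)/2 × 0.5 = 10.3275
  [1.5→5.5]: (18.77+4.33)/2 × 4 = 46.2
  [5.5→7]: (4.33+2.50)/2 × 1.5 = 5.1225
  [7→13]: (2.50+0.28)/2 × 6 = 8.34
  [13→13.5]: (0.28+0.23)/2 × 0.5 = 0.1275
  [13.5→15]: (0.23+0.13)/2 × 1.5 = 0.27
  Sum = 97.9225 mg/L·h
k_e = ln2 / t½ = 0.693147 / 1.89 = 0.3667 h^-1
Extrapolated tail: C_last / k_e = 0.13 / 0.3667 = 0.355
AUC_0→∞ = 97.9225 + 0.355 = 98.2775 mg/L·h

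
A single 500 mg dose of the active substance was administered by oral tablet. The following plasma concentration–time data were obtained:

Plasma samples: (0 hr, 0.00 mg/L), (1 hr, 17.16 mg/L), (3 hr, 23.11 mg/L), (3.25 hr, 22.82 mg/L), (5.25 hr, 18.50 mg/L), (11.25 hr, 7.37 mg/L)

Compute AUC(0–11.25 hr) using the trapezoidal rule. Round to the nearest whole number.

Trapezoidal AUC_0→11.25:
  [0→1]: (0.00+17.16)/2 × 1 = 8.58
  [1→3]: (17.16+23.11)/2 × 2 = 40.27
  [3→3.25]: (23.11+22.82)/2 × 0.25 = 5.74125
  [3.25→5.25]: (22.82+18.50)/2 × 2 = 41.32
  [5.25→11.25]: (18.50+7.37)/2 × 6 = 77.61
  Sum = 173.52125 mg/L·hr

AUC = 174 mg/L·hr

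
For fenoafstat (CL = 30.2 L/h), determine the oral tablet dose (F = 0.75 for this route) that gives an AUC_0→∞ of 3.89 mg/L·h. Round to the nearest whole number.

Dose = 157 mg

Dose = CL × AUC_0→∞ / F
     = 30.2 × 3.89 / 0.75 = 156.637 mg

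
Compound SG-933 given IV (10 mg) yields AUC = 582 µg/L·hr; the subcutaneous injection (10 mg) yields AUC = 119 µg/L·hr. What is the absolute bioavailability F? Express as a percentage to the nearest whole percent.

F = 20%

F = (AUC_ev / D_ev) / (AUC_iv / D_iv)
  = (119/10) / (582/10)
  = 11.9 / 58.2 = 0.2045
  = 20.45%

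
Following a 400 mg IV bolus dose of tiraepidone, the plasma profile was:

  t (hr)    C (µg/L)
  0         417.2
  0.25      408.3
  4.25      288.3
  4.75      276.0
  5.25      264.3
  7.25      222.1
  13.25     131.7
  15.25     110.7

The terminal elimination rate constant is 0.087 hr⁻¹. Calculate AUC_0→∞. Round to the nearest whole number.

AUC = 4835 µg/L·hr

Trapezoidal AUC_0→15.25:
  [0→0.25]: (417.2+408.3)/2 × 0.25 = 103.1875
  [0.25→4.25]: (408.3+288.3)/2 × 4 = 1393.2
  [4.25→4.75]: (288.3+276.0)/2 × 0.5 = 141.075
  [4.75→5.25]: (276.0+264.3)/2 × 0.5 = 135.075
  [5.25→7.25]: (264.3+222.1)/2 × 2 = 486.4
  [7.25→13.25]: (222.1+131.7)/2 × 6 = 1061.4
  [13.25→15.25]: (131.7+110.7)/2 × 2 = 242.4
  Sum = 3562.7375 µg/L·hr
Extrapolated tail: C_last / k_e = 110.7 / 0.087 = 1272.414
AUC_0→∞ = 3562.7375 + 1272.414 = 4835.1515 µg/L·hr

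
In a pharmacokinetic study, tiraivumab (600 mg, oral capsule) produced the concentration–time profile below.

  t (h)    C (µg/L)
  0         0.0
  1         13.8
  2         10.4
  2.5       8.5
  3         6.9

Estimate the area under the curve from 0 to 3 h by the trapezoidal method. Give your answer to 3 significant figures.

Trapezoidal AUC_0→3:
  [0→1]: (0.0+13.8)/2 × 1 = 6.9
  [1→2]: (13.8+10.4)/2 × 1 = 12.1
  [2→2.5]: (10.4+8.5)/2 × 0.5 = 4.725
  [2.5→3]: (8.5+6.9)/2 × 0.5 = 3.85
  Sum = 27.575 µg/L·h

AUC = 27.6 µg/L·h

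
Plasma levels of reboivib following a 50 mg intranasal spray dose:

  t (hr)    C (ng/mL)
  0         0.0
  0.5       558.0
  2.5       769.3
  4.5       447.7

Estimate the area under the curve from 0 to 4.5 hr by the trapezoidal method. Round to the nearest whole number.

AUC = 2684 ng/mL·hr

Trapezoidal AUC_0→4.5:
  [0→0.5]: (0.0+558.0)/2 × 0.5 = 139.5
  [0.5→2.5]: (558.0+769.3)/2 × 2 = 1327.3
  [2.5→4.5]: (769.3+447.7)/2 × 2 = 1217.0
  Sum = 2683.8 ng/mL·hr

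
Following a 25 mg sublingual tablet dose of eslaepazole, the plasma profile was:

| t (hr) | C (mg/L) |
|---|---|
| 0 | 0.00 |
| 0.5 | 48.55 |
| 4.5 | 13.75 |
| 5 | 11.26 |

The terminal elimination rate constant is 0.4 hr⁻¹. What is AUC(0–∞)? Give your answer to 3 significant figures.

Trapezoidal AUC_0→5:
  [0→0.5]: (0.00+48.55)/2 × 0.5 = 12.1375
  [0.5→4.5]: (48.55+13.75)/2 × 4 = 124.6
  [4.5→5]: (13.75+11.26)/2 × 0.5 = 6.2525
  Sum = 142.99 mg/L·hr
Extrapolated tail: C_last / k_e = 11.26 / 0.4 = 28.150
AUC_0→∞ = 142.99 + 28.150 = 171.14 mg/L·hr

AUC = 171 mg/L·hr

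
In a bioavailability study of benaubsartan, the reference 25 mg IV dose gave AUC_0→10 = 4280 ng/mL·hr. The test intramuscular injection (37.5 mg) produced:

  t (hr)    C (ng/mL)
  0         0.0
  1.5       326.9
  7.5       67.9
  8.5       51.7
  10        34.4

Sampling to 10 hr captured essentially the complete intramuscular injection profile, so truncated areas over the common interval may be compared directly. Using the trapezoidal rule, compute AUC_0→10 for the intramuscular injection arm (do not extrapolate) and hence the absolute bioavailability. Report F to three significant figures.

F = 0.242

Trapezoidal AUC_0→10 (intramuscular injection):
  [0→1.5]: (0.0+326.9)/2 × 1.5 = 245.175
  [1.5→7.5]: (326.9+67.9)/2 × 6 = 1184.4
  [7.5→8.5]: (67.9+51.7)/2 × 1 = 59.8
  [8.5→10]: (51.7+34.4)/2 × 1.5 = 64.575
  Sum = 1553.95 ng/mL·hr
F = (AUC_ev/D_ev)/(AUC_iv/D_iv) = (1553.95/37.5)/(4280/25) = 41.4387/171.2 = 0.2420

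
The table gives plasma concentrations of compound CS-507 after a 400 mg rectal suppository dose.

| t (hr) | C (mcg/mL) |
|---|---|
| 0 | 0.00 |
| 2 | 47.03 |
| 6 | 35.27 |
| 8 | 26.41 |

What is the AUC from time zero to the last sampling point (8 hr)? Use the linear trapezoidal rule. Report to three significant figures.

Trapezoidal AUC_0→8:
  [0→2]: (0.00+47.03)/2 × 2 = 47.03
  [2→6]: (47.03+35.27)/2 × 4 = 164.6
  [6→8]: (35.27+26.41)/2 × 2 = 61.68
  Sum = 273.31 mcg/mL·hr

AUC = 273 mcg/mL·hr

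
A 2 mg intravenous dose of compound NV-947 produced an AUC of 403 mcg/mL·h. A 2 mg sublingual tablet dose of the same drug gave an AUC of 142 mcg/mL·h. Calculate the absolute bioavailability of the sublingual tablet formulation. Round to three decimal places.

F = 0.352

F = (AUC_ev / D_ev) / (AUC_iv / D_iv)
  = (142/2) / (403/2)
  = 71 / 201.5 = 0.3524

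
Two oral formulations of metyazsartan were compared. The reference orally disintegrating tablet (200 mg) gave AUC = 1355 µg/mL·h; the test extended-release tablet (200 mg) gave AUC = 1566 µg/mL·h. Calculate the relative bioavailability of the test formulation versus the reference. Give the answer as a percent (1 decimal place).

F_rel = 115.6%

F_rel = (AUC_test/D_test) / (AUC_ref/D_ref)
      = (1566/200) / (1355/200)
      = 7.83 / 6.775 = 1.1557 = 115.57%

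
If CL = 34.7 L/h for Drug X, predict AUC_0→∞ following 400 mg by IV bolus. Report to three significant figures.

AUC = 11.5 mg/L·h

AUC_0→∞ = Dose_iv / CL
        = 400 / 34.7 = 11.5274 mg/L·h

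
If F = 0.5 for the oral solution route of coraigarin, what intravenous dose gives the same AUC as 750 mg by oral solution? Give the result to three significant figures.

D_iv = 375 mg

Systemic exposure from an extravascular dose = F × D_ev, so the equivalent IV dose is F × D_ev.
D_iv = F × D_ev = 0.5 × 750 = 375 mg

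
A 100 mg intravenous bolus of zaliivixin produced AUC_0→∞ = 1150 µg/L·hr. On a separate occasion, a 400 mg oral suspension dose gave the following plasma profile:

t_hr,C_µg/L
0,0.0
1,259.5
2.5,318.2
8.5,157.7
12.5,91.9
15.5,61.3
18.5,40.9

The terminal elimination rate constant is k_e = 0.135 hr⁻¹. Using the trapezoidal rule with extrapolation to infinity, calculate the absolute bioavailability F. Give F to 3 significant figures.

F = 0.690

Trapezoidal AUC_0→18.5 (oral suspension):
  [0→1]: (0.0+259.5)/2 × 1 = 129.75
  [1→2.5]: (259.5+318.2)/2 × 1.5 = 433.275
  [2.5→8.5]: (318.2+157.7)/2 × 6 = 1427.7
  [8.5→12.5]: (157.7+91.9)/2 × 4 = 499.2
  [12.5→15.5]: (91.9+61.3)/2 × 3 = 229.8
  [15.5→18.5]: (61.3+40.9)/2 × 3 = 153.3
  Sum = 2873.025 µg/L·hr
Tail: C_last/k_e = 40.9/0.135 = 302.963
AUC_0→∞ (oral suspension) = 2873.025 + 302.963 = 3175.988 µg/L·hr
F = (AUC_ev/D_ev)/(AUC_iv/D_iv) = (3175.988/400)/(1150/100) = 7.93997/11.5 = 0.6904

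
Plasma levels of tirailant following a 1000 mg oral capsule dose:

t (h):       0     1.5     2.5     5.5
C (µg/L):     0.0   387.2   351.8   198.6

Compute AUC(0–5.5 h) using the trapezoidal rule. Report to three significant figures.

Trapezoidal AUC_0→5.5:
  [0→1.5]: (0.0+387.2)/2 × 1.5 = 290.4
  [1.5→2.5]: (387.2+351.8)/2 × 1 = 369.5
  [2.5→5.5]: (351.8+198.6)/2 × 3 = 825.6
  Sum = 1485.5 µg/L·h

AUC = 1490 µg/L·h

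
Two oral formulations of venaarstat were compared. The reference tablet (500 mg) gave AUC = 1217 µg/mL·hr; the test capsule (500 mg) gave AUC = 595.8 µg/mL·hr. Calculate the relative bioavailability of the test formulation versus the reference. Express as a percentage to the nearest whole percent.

F_rel = 49%

F_rel = (AUC_test/D_test) / (AUC_ref/D_ref)
      = (595.8/500) / (1217/500)
      = 1.1916 / 2.434 = 0.4896 = 48.96%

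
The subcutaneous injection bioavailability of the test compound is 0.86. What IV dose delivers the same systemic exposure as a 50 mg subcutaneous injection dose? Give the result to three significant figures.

Systemic exposure from an extravascular dose = F × D_ev, so the equivalent IV dose is F × D_ev.
D_iv = F × D_ev = 0.86 × 50 = 43 mg

D_iv = 43.0 mg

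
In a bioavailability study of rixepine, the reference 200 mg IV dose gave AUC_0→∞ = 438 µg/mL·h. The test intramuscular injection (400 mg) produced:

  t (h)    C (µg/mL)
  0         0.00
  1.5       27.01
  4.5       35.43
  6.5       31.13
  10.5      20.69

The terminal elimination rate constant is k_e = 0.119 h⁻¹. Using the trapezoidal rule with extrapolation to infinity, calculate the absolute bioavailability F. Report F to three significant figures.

Trapezoidal AUC_0→10.5 (intramuscular injection):
  [0→1.5]: (0.00+27.01)/2 × 1.5 = 20.2575
  [1.5→4.5]: (27.01+35.43)/2 × 3 = 93.66
  [4.5→6.5]: (35.43+31.13)/2 × 2 = 66.56
  [6.5→10.5]: (31.13+20.69)/2 × 4 = 103.64
  Sum = 284.1175 µg/mL·h
Tail: C_last/k_e = 20.69/0.119 = 173.866
AUC_0→∞ (intramuscular injection) = 284.1175 + 173.866 = 457.9835 µg/mL·h
F = (AUC_ev/D_ev)/(AUC_iv/D_iv) = (457.9835/400)/(438/200) = 1.14496/2.19 = 0.5228

F = 0.523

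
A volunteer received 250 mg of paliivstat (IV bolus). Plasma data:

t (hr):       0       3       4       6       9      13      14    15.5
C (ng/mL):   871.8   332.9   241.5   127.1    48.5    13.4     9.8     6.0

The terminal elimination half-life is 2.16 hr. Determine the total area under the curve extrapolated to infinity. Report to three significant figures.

Trapezoidal AUC_0→15.5:
  [0→3]: (871.8+332.9)/2 × 3 = 1807.05
  [3→4]: (332.9+241.5)/2 × 1 = 287.2
  [4→6]: (241.5+127.1)/2 × 2 = 368.6
  [6→9]: (127.1+48.5)/2 × 3 = 263.4
  [9→13]: (48.5+13.4)/2 × 4 = 123.8
  [13→14]: (13.4+9.8)/2 × 1 = 11.6
  [14→15.5]: (9.8+6.0)/2 × 1.5 = 11.85
  Sum = 2873.5 ng/mL·hr
k_e = ln2 / t½ = 0.693147 / 2.16 = 0.3209 hr^-1
Extrapolated tail: C_last / k_e = 6.0 / 0.3209 = 18.697
AUC_0→∞ = 2873.5 + 18.697 = 2892.197 ng/mL·hr

AUC = 2890 ng/mL·hr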